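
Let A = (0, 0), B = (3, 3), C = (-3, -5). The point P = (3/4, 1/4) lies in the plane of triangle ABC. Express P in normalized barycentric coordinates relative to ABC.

(1/4, 1/2, 1/4)

Signed area of the reference triangle: [ABC] = ½·(0·(3−(-5)) + 3·(-5−0) + (-3)·(0−3)) = ½·(0 − 15 + 9) = -3.
[PBC] = ½·((3/4)·(3−(-5)) + 3·(-5−(1/4)) + (-3)·(1/4−3)) = ½·(6 − 63/4 + 33/4) = -3/4, so the A-coordinate is (-3/4)/(-3) = 1/4.
[APC] = ½·(0·(1/4−(-5)) + (3/4)·(-5−0) + (-3)·(0−(1/4))) = ½·(0 − 15/4 + 3/4) = -3/2, so the B-coordinate is 1/2.
[ABP] = ½·(0·(3−(1/4)) + 3·(1/4−0) + (3/4)·(0−3)) = ½·(0 + 3/4 − 9/4) = -3/4, so the C-coordinate is 1/4.
Check: 1/4 + 1/2 + 1/4 = 1.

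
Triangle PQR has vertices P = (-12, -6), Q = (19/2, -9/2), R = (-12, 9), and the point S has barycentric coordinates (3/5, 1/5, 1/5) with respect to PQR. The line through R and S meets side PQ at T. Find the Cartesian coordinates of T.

(-53/8, -45/8)

Line RS meets PQ where the R-coordinate vanishes; zeroing S's R-weight and renormalizing leaves P, Q-weights 3/5 : 1/5 → (3/4, 1/4).
So T = (3/4)·P + (1/4)·Q = (-53/8, -45/8).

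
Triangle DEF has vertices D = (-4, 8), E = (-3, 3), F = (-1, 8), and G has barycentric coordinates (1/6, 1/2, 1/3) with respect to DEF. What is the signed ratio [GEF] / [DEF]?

1/6

The signed ratio [GEF]/[DEF] equals the barycentric coordinate of G at vertex D, which is 1/6.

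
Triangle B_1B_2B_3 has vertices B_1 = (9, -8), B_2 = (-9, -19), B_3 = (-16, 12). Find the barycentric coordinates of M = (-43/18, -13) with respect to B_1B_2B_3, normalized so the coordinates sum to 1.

(7/18, 5/9, 1/18)

Signed area of the reference triangle: [B_1B_2B_3] = ½·(9·(-19−12) + (-9)·(12−(-8)) + (-16)·(-8−(-19))) = ½·(-279 − 180 − 176) = -635/2.
[MB_2B_3] = ½·((-43/18)·(-19−12) + (-9)·(12−(-13)) + (-16)·(-13−(-19))) = ½·(1333/18 − 225 − 96) = -4445/36, so the B_1-coordinate is (-4445/36)/(-635/2) = 7/18.
[B_1MB_3] = ½·(9·(-13−12) + (-43/18)·(12−(-8)) + (-16)·(-8−(-13))) = ½·(-225 − 430/9 − 80) = -3175/18, so the B_2-coordinate is 5/9.
[B_1B_2M] = ½·(9·(-19−(-13)) + (-9)·(-13−(-8)) + (-43/18)·(-8−(-19))) = ½·(-54 + 45 − 473/18) = -635/36, so the B_3-coordinate is 1/18.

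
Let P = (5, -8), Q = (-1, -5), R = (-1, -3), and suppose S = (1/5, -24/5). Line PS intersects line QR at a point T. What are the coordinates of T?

(-1, -4)

Barycentric coordinates of S with respect to PQR: (1/5, 2/5, 2/5).
On side QR the P-coordinate is zero; dropping S's P-weight 1/5 and renormalizing the remaining 2/5 : 2/5 gives weights 1/2, 1/2 on Q, R.
T = (1/2)·(-1, -5) + (1/2)·(-1, -3) = (-1, -4).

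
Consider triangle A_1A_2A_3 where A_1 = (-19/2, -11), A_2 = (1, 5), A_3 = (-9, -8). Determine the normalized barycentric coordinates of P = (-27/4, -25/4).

Signed area of the reference triangle: [A_1A_2A_3] = ½·((-19/2)·(5−(-8)) + 1·(-8−(-11)) + (-9)·(-11−5)) = ½·(-247/2 + 3 + 144) = 47/4.
[PA_2A_3] = ½·((-27/4)·(5−(-8)) + 1·(-8−(-25/4)) + (-9)·(-25/4−5)) = ½·(-351/4 − 7/4 + 405/4) = 47/8, so the A_1-coordinate is (47/8)/(47/4) = 1/2.
[A_1PA_3] = ½·((-19/2)·(-25/4−(-8)) + (-27/4)·(-8−(-11)) + (-9)·(-11−(-25/4))) = ½·(-133/8 − 81/4 + 171/4) = 47/16, so the A_2-coordinate is 1/4.
[A_1A_2P] = ½·((-19/2)·(5−(-25/4)) + 1·(-25/4−(-11)) + (-27/4)·(-11−5)) = ½·(-855/8 + 19/4 + 108) = 47/16, so the A_3-coordinate is 1/4.
Check: 1/2 + 1/4 + 1/4 = 1.

(1/2, 1/4, 1/4)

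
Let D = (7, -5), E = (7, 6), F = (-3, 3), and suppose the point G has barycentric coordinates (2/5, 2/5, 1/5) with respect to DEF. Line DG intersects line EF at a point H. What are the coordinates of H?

(11/3, 5)

Line DG meets EF where the D-coordinate vanishes; zeroing G's D-weight and renormalizing leaves E, F-weights 2/5 : 1/5 → (2/3, 1/3).
So H = (2/3)·E + (1/3)·F = (11/3, 5).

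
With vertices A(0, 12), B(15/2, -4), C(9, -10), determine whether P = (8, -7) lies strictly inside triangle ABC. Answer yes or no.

Barycentric coordinates of P: (1/14, 5/21, 29/42).
The three coordinates are positive, positive, positive; a point is interior exactly when all three are positive.

yes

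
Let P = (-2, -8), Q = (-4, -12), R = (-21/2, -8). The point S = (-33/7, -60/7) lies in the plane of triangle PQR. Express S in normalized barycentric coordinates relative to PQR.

(4/7, 1/7, 2/7)

Signed area of the reference triangle: [PQR] = ½·((-2)·(-12−(-8)) + (-4)·(-8−(-8)) + (-21/2)·(-8−(-12))) = ½·(8 + 0 − 42) = -17.
[SQR] = ½·((-33/7)·(-12−(-8)) + (-4)·(-8−(-60/7)) + (-21/2)·(-60/7−(-12))) = ½·(132/7 − 16/7 − 36) = -68/7, so the P-coordinate is (-68/7)/(-17) = 4/7.
[PSR] = ½·((-2)·(-60/7−(-8)) + (-33/7)·(-8−(-8)) + (-21/2)·(-8−(-60/7))) = ½·(8/7 + 0 − 6) = -17/7, so the Q-coordinate is 1/7.
[PQS] = ½·((-2)·(-12−(-60/7)) + (-4)·(-60/7−(-8)) + (-33/7)·(-8−(-12))) = ½·(48/7 + 16/7 − 132/7) = -34/7, so the R-coordinate is 2/7.
Check: 4/7 + 1/7 + 2/7 = 1.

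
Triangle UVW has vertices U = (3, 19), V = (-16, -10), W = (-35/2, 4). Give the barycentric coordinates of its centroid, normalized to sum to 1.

The centroid is the average of the vertices, so each weight is 1/3.

(1/3, 1/3, 1/3)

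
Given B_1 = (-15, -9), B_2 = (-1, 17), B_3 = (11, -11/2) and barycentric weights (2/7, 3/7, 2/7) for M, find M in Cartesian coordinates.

(-11/7, 22/7)

M = (2/7)·B_1 + (3/7)·B_2 + (2/7)·B_3.
x-coordinate: (2/7)·(-15) + (3/7)·(-1) + (2/7)·11 = -11/7.
y-coordinate: (2/7)·(-9) + (3/7)·17 + (2/7)·(-11/2) = 22/7.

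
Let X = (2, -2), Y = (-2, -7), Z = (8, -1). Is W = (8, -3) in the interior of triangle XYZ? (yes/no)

no

Barycentric coordinates of W: (-10/13, 6/13, 17/13).
The three coordinates are negative, positive, positive; a point is interior exactly when all three are positive.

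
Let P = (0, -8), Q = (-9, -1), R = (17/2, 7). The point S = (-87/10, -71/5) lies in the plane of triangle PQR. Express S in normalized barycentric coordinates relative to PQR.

(6/5, 2/5, -3/5)

Signed area of the reference triangle: [PQR] = ½·(0·(-1−7) + (-9)·(7−(-8)) + (17/2)·(-8−(-1))) = ½·(0 − 135 − 119/2) = -389/4.
[SQR] = ½·((-87/10)·(-1−7) + (-9)·(7−(-71/5)) + (17/2)·(-71/5−(-1))) = ½·(348/5 − 954/5 − 561/5) = -1167/10, so the P-coordinate is (-1167/10)/(-389/4) = 6/5.
[PSR] = ½·(0·(-71/5−7) + (-87/10)·(7−(-8)) + (17/2)·(-8−(-71/5))) = ½·(0 − 261/2 + 527/10) = -389/10, so the Q-coordinate is 2/5.
[PQS] = ½·(0·(-1−(-71/5)) + (-9)·(-71/5−(-8)) + (-87/10)·(-8−(-1))) = ½·(0 + 279/5 + 609/10) = 1167/20, so the R-coordinate is -3/5.
Check: 6/5 + 2/5 − 3/5 = 1.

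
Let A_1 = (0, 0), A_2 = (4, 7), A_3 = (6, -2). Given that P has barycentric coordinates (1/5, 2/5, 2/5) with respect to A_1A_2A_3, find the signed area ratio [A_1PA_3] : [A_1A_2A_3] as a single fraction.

2/5

The signed ratio [A_1PA_3]/[A_1A_2A_3] equals the barycentric coordinate of P at vertex A_2, which is 2/5.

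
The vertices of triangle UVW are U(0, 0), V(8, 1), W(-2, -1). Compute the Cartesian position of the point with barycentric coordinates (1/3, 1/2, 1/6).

(11/3, 1/3)

P = (1/3)·U + (1/2)·V + (1/6)·W.
x-coordinate: (1/3)·0 + (1/2)·8 + (1/6)·(-2) = 11/3.
y-coordinate: (1/3)·0 + (1/2)·1 + (1/6)·(-1) = 1/3.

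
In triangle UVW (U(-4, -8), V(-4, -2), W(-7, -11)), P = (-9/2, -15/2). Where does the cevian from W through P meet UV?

Barycentric coordinates of P with respect to UVW: (2/3, 1/6, 1/6).
On side UV the W-coordinate is zero; dropping P's W-weight 1/6 and renormalizing the remaining 2/3 : 1/6 gives weights 4/5, 1/5 on U, V.
Q = (4/5)·(-4, -8) + (1/5)·(-4, -2) = (-4, -34/5).

(-4, -34/5)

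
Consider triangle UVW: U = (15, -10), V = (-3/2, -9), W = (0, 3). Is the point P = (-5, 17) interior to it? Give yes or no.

Barycentric coordinates of P: (-54/133, -290/399, 851/399).
The three coordinates are negative, negative, positive; a point is interior exactly when all three are positive.

no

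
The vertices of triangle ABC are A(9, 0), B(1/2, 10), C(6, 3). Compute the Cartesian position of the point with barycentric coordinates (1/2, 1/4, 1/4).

P = (1/2)·A + (1/4)·B + (1/4)·C.
x-coordinate: (1/2)·9 + (1/4)·(1/2) + (1/4)·6 = 49/8.
y-coordinate: (1/2)·0 + (1/4)·10 + (1/4)·3 = 13/4.

(49/8, 13/4)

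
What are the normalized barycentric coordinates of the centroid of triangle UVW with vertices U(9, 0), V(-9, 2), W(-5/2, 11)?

(1/3, 1/3, 1/3)

The centroid is the average of the vertices, so each weight is 1/3.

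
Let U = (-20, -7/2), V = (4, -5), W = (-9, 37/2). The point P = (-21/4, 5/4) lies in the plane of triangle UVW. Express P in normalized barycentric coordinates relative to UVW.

(1/4, 1/2, 1/4)

Signed area of the reference triangle: [UVW] = ½·((-20)·(-5−(37/2)) + 4·(37/2−(-7/2)) + (-9)·(-7/2−(-5))) = ½·(470 + 88 − 27/2) = 1089/4.
[PVW] = ½·((-21/4)·(-5−(37/2)) + 4·(37/2−(5/4)) + (-9)·(5/4−(-5))) = ½·(987/8 + 69 − 225/4) = 1089/16, so the U-coordinate is (1089/16)/(1089/4) = 1/4.
[UPW] = ½·((-20)·(5/4−(37/2)) + (-21/4)·(37/2−(-7/2)) + (-9)·(-7/2−(5/4))) = ½·(345 − 231/2 + 171/4) = 1089/8, so the V-coordinate is 1/2.
[UVP] = ½·((-20)·(-5−(5/4)) + 4·(5/4−(-7/2)) + (-21/4)·(-7/2−(-5))) = ½·(125 + 19 − 63/8) = 1089/16, so the W-coordinate is 1/4.
Check: 1/4 + 1/2 + 1/4 = 1.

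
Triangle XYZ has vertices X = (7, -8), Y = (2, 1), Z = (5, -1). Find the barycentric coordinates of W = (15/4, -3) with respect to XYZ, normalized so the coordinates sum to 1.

Signed area of the reference triangle: [XYZ] = ½·(7·(1−(-1)) + 2·(-1−(-8)) + 5·(-8−1)) = ½·(14 + 14 − 45) = -17/2.
[WYZ] = ½·((15/4)·(1−(-1)) + 2·(-1−(-3)) + 5·(-3−1)) = ½·(15/2 + 4 − 20) = -17/4, so the X-coordinate is (-17/4)/(-17/2) = 1/2.
[XWZ] = ½·(7·(-3−(-1)) + (15/4)·(-1−(-8)) + 5·(-8−(-3))) = ½·(-14 + 105/4 − 25) = -51/8, so the Y-coordinate is 3/4.
[XYW] = ½·(7·(1−(-3)) + 2·(-3−(-8)) + (15/4)·(-8−1)) = ½·(28 + 10 − 135/4) = 17/8, so the Z-coordinate is -1/4.

(1/2, 3/4, -1/4)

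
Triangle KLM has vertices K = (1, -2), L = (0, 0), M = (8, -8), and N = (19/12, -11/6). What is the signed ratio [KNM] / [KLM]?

[KLM] = ½·(1·(0−(-8)) + 0·(-8−(-2)) + 8·(-2−0)) = ½·(8 + 0 − 16) = -4.
[KNM] = ½·(1·(-11/6−(-8)) + (19/12)·(-8−(-2)) + 8·(-2−(-11/6))) = ½·(37/6 − 19/2 − 4/3) = -7/3, so the ratio is (-7/3)/(-4) = 7/12.

7/12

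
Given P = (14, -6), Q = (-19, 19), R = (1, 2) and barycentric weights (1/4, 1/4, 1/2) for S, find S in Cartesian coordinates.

(-3/4, 17/4)

S = (1/4)·P + (1/4)·Q + (1/2)·R.
x-coordinate: (1/4)·14 + (1/4)·(-19) + (1/2)·1 = -3/4.
y-coordinate: (1/4)·(-6) + (1/4)·19 + (1/2)·2 = 17/4.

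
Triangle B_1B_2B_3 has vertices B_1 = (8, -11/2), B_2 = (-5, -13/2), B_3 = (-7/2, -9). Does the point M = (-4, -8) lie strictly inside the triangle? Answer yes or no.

yes

Barycentric coordinates of M: (1/136, 53/136, 41/68).
The three coordinates are positive, positive, positive; a point is interior exactly when all three are positive.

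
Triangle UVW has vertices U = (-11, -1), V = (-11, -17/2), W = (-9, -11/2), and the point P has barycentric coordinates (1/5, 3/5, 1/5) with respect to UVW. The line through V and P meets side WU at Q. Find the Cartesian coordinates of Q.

Line VP meets WU where the V-coordinate vanishes; zeroing P's V-weight and renormalizing leaves W, U-weights 1/5 : 1/5 → (1/2, 1/2).
So Q = (1/2)·W + (1/2)·U = (-10, -13/4).

(-10, -13/4)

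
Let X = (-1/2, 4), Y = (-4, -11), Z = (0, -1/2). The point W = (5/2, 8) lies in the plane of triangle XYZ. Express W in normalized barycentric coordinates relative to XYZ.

(1/3, -2/3, 4/3)

Signed area of the reference triangle: [XYZ] = ½·((-1/2)·(-11−(-1/2)) + (-4)·(-1/2−4) + 0·(4−(-11))) = ½·(21/4 + 18 + 0) = 93/8.
[WYZ] = ½·((5/2)·(-11−(-1/2)) + (-4)·(-1/2−8) + 0·(8−(-11))) = ½·(-105/4 + 34 + 0) = 31/8, so the X-coordinate is (31/8)/(93/8) = 1/3.
[XWZ] = ½·((-1/2)·(8−(-1/2)) + (5/2)·(-1/2−4) + 0·(4−8)) = ½·(-17/4 − 45/4 + 0) = -31/4, so the Y-coordinate is -2/3.
[XYW] = ½·((-1/2)·(-11−8) + (-4)·(8−4) + (5/2)·(4−(-11))) = ½·(19/2 − 16 + 75/2) = 31/2, so the Z-coordinate is 4/3.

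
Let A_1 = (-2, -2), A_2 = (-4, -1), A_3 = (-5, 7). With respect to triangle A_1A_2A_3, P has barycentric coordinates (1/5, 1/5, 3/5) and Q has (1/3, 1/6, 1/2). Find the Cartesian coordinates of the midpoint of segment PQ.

(-241/60, 47/15)

Barycentric coordinates of the midpoint are the average: (4/15, 11/60, 11/20).
Converting: (4/15)·A_1 + (11/60)·A_2 + (11/20)·A_3 = (-241/60, 47/15).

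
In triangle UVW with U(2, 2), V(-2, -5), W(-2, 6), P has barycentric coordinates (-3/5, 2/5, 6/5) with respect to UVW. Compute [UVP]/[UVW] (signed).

6/5

The signed ratio [UVP]/[UVW] equals the barycentric coordinate of P at vertex W, which is 6/5.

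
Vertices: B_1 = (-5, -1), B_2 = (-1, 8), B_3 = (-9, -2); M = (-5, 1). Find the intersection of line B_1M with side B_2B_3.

Barycentric coordinates of M with respect to B_1B_2B_3: (1/2, 1/4, 1/4).
On side B_2B_3 the B_1-coordinate is zero; dropping M's B_1-weight 1/2 and renormalizing the remaining 1/4 : 1/4 gives weights 1/2, 1/2 on B_2, B_3.
N = (1/2)·(-1, 8) + (1/2)·(-9, -2) = (-5, 3).

(-5, 3)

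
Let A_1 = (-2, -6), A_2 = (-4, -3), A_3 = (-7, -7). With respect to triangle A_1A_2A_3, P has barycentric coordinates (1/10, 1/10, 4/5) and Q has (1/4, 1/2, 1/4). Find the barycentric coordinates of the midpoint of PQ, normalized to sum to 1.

Since both coordinate triples sum to 1, the midpoint's barycentrics are the componentwise average.
(1/10+1/4)/2 = 7/40; similarly 3/10 and 21/40.

(7/40, 3/10, 21/40)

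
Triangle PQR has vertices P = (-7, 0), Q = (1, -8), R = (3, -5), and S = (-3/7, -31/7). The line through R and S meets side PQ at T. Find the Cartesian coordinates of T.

Barycentric coordinates of S with respect to PQR: (2/7, 2/7, 3/7).
On side PQ the R-coordinate is zero; dropping S's R-weight 3/7 and renormalizing the remaining 2/7 : 2/7 gives weights 1/2, 1/2 on P, Q.
T = (1/2)·(-7, 0) + (1/2)·(1, -8) = (-3, -4).

(-3, -4)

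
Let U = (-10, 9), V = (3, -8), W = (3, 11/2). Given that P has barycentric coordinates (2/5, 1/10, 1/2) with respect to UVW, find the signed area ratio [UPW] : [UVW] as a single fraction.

1/10

The signed ratio [UPW]/[UVW] equals the barycentric coordinate of P at vertex V, which is 1/10.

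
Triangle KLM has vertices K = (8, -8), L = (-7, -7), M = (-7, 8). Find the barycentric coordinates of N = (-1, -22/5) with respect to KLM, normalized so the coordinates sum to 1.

(2/5, 2/5, 1/5)

Signed area of the reference triangle: [KLM] = ½·(8·(-7−8) + (-7)·(8−(-8)) + (-7)·(-8−(-7))) = ½·(-120 − 112 + 7) = -225/2.
[NLM] = ½·((-1)·(-7−8) + (-7)·(8−(-22/5)) + (-7)·(-22/5−(-7))) = ½·(15 − 434/5 − 91/5) = -45, so the K-coordinate is (-45)/(-225/2) = 2/5.
[KNM] = ½·(8·(-22/5−8) + (-1)·(8−(-8)) + (-7)·(-8−(-22/5))) = ½·(-496/5 − 16 + 126/5) = -45, so the L-coordinate is 2/5.
[KLN] = ½·(8·(-7−(-22/5)) + (-7)·(-22/5−(-8)) + (-1)·(-8−(-7))) = ½·(-104/5 − 126/5 + 1) = -45/2, so the M-coordinate is 1/5.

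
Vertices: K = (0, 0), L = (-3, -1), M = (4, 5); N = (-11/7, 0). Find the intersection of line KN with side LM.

(-11/6, 0)

Barycentric coordinates of N with respect to KLM: (1/7, 5/7, 1/7).
On side LM the K-coordinate is zero; dropping N's K-weight 1/7 and renormalizing the remaining 5/7 : 1/7 gives weights 5/6, 1/6 on L, M.
J = (5/6)·(-3, -1) + (1/6)·(4, 5) = (-11/6, 0).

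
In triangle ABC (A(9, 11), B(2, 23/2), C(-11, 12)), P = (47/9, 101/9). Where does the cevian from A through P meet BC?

(-7/3, 35/3)

Barycentric coordinates of P with respect to ABC: (2/3, 2/9, 1/9).
On side BC the A-coordinate is zero; dropping P's A-weight 2/3 and renormalizing the remaining 2/9 : 1/9 gives weights 2/3, 1/3 on B, C.
Q = (2/3)·(2, 23/2) + (1/3)·(-11, 12) = (-7/3, 35/3).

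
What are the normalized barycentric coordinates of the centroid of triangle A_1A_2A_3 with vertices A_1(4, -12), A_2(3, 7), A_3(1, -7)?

The centroid is the average of the vertices, so each weight is 1/3.

(1/3, 1/3, 1/3)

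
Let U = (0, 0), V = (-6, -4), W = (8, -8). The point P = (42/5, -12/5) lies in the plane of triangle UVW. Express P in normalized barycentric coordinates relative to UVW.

Signed area of the reference triangle: [UVW] = ½·(0·(-4−(-8)) + (-6)·(-8−0) + 8·(0−(-4))) = ½·(0 + 48 + 32) = 40.
[PVW] = ½·((42/5)·(-4−(-8)) + (-6)·(-8−(-12/5)) + 8·(-12/5−(-4))) = ½·(168/5 + 168/5 + 64/5) = 40, so the U-coordinate is 40/40 = 1.
[UPW] = ½·(0·(-12/5−(-8)) + (42/5)·(-8−0) + 8·(0−(-12/5))) = ½·(0 − 336/5 + 96/5) = -24, so the V-coordinate is -3/5.
[UVP] = ½·(0·(-4−(-12/5)) + (-6)·(-12/5−0) + (42/5)·(0−(-4))) = ½·(0 + 72/5 + 168/5) = 24, so the W-coordinate is 3/5.
Check: 1 − 3/5 + 3/5 = 1.

(1, -3/5, 3/5)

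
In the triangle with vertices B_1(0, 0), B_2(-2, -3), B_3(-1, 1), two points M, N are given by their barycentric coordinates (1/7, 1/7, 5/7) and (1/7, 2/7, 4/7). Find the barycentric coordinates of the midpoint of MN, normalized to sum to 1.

Since both coordinate triples sum to 1, the midpoint's barycentrics are the componentwise average.
(1/7+1/7)/2 = 1/7; similarly 3/14 and 9/14.

(1/7, 3/14, 9/14)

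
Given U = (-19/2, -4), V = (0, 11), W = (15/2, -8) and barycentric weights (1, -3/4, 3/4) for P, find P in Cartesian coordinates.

(-31/8, -73/4)

P = 1·U + (-3/4)·V + (3/4)·W.
x-coordinate: 1·(-19/2) + (-3/4)·0 + (3/4)·(15/2) = -31/8.
y-coordinate: 1·(-4) + (-3/4)·11 + (3/4)·(-8) = -73/4.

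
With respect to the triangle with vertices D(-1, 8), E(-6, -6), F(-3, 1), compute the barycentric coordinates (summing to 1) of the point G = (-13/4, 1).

(1/4, 1/4, 1/2)

Signed area of the reference triangle: [DEF] = ½·((-1)·(-6−1) + (-6)·(1−8) + (-3)·(8−(-6))) = ½·(7 + 42 − 42) = 7/2.
[GEF] = ½·((-13/4)·(-6−1) + (-6)·(1−1) + (-3)·(1−(-6))) = ½·(91/4 + 0 − 21) = 7/8, so the D-coordinate is (7/8)/(7/2) = 1/4.
[DGF] = ½·((-1)·(1−1) + (-13/4)·(1−8) + (-3)·(8−1)) = ½·(0 + 91/4 − 21) = 7/8, so the E-coordinate is 1/4.
[DEG] = ½·((-1)·(-6−1) + (-6)·(1−8) + (-13/4)·(8−(-6))) = ½·(7 + 42 − 91/2) = 7/4, so the F-coordinate is 1/2.
Check: 1/4 + 1/4 + 1/2 = 1.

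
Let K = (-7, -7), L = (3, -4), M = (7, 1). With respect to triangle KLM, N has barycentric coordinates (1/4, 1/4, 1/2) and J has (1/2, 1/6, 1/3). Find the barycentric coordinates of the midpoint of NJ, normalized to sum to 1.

Since both coordinate triples sum to 1, the midpoint's barycentrics are the componentwise average.
(1/4+1/2)/2 = 3/8; similarly 5/24 and 5/12.

(3/8, 5/24, 5/12)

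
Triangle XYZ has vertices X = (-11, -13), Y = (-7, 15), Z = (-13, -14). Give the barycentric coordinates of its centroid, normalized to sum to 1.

The centroid is the average of the vertices, so each weight is 1/3.

(1/3, 1/3, 1/3)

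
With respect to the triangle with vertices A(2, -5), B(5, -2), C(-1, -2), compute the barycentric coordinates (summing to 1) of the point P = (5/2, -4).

Signed area of the reference triangle: [ABC] = ½·(2·(-2−(-2)) + 5·(-2−(-5)) + (-1)·(-5−(-2))) = ½·(0 + 15 + 3) = 9.
[PBC] = ½·((5/2)·(-2−(-2)) + 5·(-2−(-4)) + (-1)·(-4−(-2))) = ½·(0 + 10 + 2) = 6, so the A-coordinate is 6/9 = 2/3.
[APC] = ½·(2·(-4−(-2)) + (5/2)·(-2−(-5)) + (-1)·(-5−(-4))) = ½·(-4 + 15/2 + 1) = 9/4, so the B-coordinate is 1/4.
[ABP] = ½·(2·(-2−(-4)) + 5·(-4−(-5)) + (5/2)·(-5−(-2))) = ½·(4 + 5 − 15/2) = 3/4, so the C-coordinate is 1/12.
Check: 2/3 + 1/4 + 1/12 = 1.

(2/3, 1/4, 1/12)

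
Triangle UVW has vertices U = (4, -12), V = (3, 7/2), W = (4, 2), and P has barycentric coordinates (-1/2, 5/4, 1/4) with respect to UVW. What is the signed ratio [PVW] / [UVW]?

-1/2

The signed ratio [PVW]/[UVW] equals the barycentric coordinate of P at vertex U, which is -1/2.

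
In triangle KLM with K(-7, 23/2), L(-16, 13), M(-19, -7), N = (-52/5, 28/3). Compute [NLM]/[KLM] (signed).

[KLM] = ½·((-7)·(13−(-7)) + (-16)·(-7−(23/2)) + (-19)·(23/2−13)) = ½·(-140 + 296 + 57/2) = 369/4.
[NLM] = ½·((-52/5)·(13−(-7)) + (-16)·(-7−(28/3)) + (-19)·(28/3−13)) = ½·(-208 + 784/3 + 209/3) = 123/2, so the ratio is (123/2)/(369/4) = 2/3.

2/3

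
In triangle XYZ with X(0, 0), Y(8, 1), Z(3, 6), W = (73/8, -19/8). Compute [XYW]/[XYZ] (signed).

-5/8

[XYZ] = ½·(0·(1−6) + 8·(6−0) + 3·(0−1)) = ½·(0 + 48 − 3) = 45/2.
[XYW] = ½·(0·(1−(-19/8)) + 8·(-19/8−0) + (73/8)·(0−1)) = ½·(0 − 19 − 73/8) = -225/16, so the ratio is (-225/16)/(45/2) = -5/8.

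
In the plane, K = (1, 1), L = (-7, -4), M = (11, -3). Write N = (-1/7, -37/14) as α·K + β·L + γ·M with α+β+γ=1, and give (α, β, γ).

Signed area of the reference triangle: [KLM] = ½·(1·(-4−(-3)) + (-7)·(-3−1) + 11·(1−(-4))) = ½·(-1 + 28 + 55) = 41.
[NLM] = ½·((-1/7)·(-4−(-3)) + (-7)·(-3−(-37/14)) + 11·(-37/14−(-4))) = ½·(1/7 + 5/2 + 209/14) = 123/14, so the K-coordinate is (123/14)/41 = 3/14.
[KNM] = ½·(1·(-37/14−(-3)) + (-1/7)·(-3−1) + 11·(1−(-37/14))) = ½·(5/14 + 4/7 + 561/14) = 41/2, so the L-coordinate is 1/2.
[KLN] = ½·(1·(-4−(-37/14)) + (-7)·(-37/14−1) + (-1/7)·(1−(-4))) = ½·(-19/14 + 51/2 − 5/7) = 82/7, so the M-coordinate is 2/7.

(3/14, 1/2, 2/7)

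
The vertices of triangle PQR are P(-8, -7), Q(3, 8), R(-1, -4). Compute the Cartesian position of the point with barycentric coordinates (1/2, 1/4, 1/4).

(-7/2, -5/2)

S = (1/2)·P + (1/4)·Q + (1/4)·R.
x-coordinate: (1/2)·(-8) + (1/4)·3 + (1/4)·(-1) = -7/2.
y-coordinate: (1/2)·(-7) + (1/4)·8 + (1/4)·(-4) = -5/2.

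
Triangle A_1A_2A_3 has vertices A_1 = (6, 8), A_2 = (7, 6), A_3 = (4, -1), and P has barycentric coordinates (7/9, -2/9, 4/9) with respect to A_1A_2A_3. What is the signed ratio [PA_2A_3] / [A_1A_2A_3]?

The signed ratio [PA_2A_3]/[A_1A_2A_3] equals the barycentric coordinate of P at vertex A_1, which is 7/9.

7/9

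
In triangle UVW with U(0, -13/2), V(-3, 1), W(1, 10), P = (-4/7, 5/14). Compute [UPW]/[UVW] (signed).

2/7

[UVW] = ½·(0·(1−10) + (-3)·(10−(-13/2)) + 1·(-13/2−1)) = ½·(0 − 99/2 − 15/2) = -57/2.
[UPW] = ½·(0·(5/14−10) + (-4/7)·(10−(-13/2)) + 1·(-13/2−(5/14))) = ½·(0 − 66/7 − 48/7) = -57/7, so the ratio is (-57/7)/(-57/2) = 2/7.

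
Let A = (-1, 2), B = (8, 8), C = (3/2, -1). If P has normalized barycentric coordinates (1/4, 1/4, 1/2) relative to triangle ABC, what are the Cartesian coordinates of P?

(5/2, 2)

P = (1/4)·A + (1/4)·B + (1/2)·C.
x-coordinate: (1/4)·(-1) + (1/4)·8 + (1/2)·(3/2) = 5/2.
y-coordinate: (1/4)·2 + (1/4)·8 + (1/2)·(-1) = 2.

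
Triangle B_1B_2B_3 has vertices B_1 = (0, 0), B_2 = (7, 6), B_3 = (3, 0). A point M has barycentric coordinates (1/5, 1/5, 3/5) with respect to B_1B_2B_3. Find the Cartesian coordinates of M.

M = (1/5)·B_1 + (1/5)·B_2 + (3/5)·B_3.
x-coordinate: (1/5)·0 + (1/5)·7 + (3/5)·3 = 16/5.
y-coordinate: (1/5)·0 + (1/5)·6 + (3/5)·0 = 6/5.

(16/5, 6/5)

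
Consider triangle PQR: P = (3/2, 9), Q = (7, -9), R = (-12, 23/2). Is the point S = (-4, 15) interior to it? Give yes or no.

no

Barycentric coordinates of S: (922/917, -269/917, 264/917).
The three coordinates are positive, negative, positive; a point is interior exactly when all three are positive.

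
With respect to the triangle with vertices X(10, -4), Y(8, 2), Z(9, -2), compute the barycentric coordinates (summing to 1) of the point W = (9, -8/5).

Signed area of the reference triangle: [XYZ] = ½·(10·(2−(-2)) + 8·(-2−(-4)) + 9·(-4−2)) = ½·(40 + 16 − 54) = 1.
[WYZ] = ½·(9·(2−(-2)) + 8·(-2−(-8/5)) + 9·(-8/5−2)) = ½·(36 − 16/5 − 162/5) = 1/5, so the X-coordinate is (1/5)/1 = 1/5.
[XWZ] = ½·(10·(-8/5−(-2)) + 9·(-2−(-4)) + 9·(-4−(-8/5))) = ½·(4 + 18 − 108/5) = 1/5, so the Y-coordinate is 1/5.
[XYW] = ½·(10·(2−(-8/5)) + 8·(-8/5−(-4)) + 9·(-4−2)) = ½·(36 + 96/5 − 54) = 3/5, so the Z-coordinate is 3/5.
Check: 1/5 + 1/5 + 3/5 = 1.

(1/5, 1/5, 3/5)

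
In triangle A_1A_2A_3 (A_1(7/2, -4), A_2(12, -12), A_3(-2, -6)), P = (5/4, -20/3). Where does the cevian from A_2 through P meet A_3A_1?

(-9/10, -28/5)

Barycentric coordinates of P with respect to A_1A_2A_3: (1/6, 1/6, 2/3).
On side A_3A_1 the A_2-coordinate is zero; dropping P's A_2-weight 1/6 and renormalizing the remaining 2/3 : 1/6 gives weights 4/5, 1/5 on A_3, A_1.
Q = (4/5)·(-2, -6) + (1/5)·(7/2, -4) = (-9/10, -28/5).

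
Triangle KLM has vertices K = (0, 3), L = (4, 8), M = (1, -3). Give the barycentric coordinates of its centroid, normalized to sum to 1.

(1/3, 1/3, 1/3)

The centroid is the average of the vertices, so each weight is 1/3.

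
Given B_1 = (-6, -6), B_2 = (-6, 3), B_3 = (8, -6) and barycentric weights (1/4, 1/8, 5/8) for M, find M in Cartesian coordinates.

(11/4, -39/8)

M = (1/4)·B_1 + (1/8)·B_2 + (5/8)·B_3.
x-coordinate: (1/4)·(-6) + (1/8)·(-6) + (5/8)·8 = 11/4.
y-coordinate: (1/4)·(-6) + (1/8)·3 + (5/8)·(-6) = -39/8.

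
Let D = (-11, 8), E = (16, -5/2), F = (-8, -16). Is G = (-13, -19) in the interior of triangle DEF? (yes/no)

Barycentric coordinates of G: (-1/137, -86/411, 500/411).
The three coordinates are negative, negative, positive; a point is interior exactly when all three are positive.

no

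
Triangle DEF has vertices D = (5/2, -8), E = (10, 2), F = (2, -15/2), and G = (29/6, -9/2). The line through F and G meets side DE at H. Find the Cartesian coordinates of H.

Barycentric coordinates of G with respect to DEF: (1/3, 1/3, 1/3).
On side DE the F-coordinate is zero; dropping G's F-weight 1/3 and renormalizing the remaining 1/3 : 1/3 gives weights 1/2, 1/2 on D, E.
H = (1/2)·(5/2, -8) + (1/2)·(10, 2) = (25/4, -3).

(25/4, -3)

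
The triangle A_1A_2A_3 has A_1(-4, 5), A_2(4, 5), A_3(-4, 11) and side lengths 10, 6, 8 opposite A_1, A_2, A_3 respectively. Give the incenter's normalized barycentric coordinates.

The incenter has barycentric coordinates proportional to the opposite side lengths: (10 : 6 : 8).
Normalizing by 10+6+8 = 24 gives (5/12, 1/4, 1/3).

(5/12, 1/4, 1/3)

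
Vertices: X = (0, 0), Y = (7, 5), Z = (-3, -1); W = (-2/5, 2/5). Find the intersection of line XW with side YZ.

(-1/2, 1/2)

Barycentric coordinates of W with respect to XYZ: (1/5, 1/5, 3/5).
On side YZ the X-coordinate is zero; dropping W's X-weight 1/5 and renormalizing the remaining 1/5 : 3/5 gives weights 1/4, 3/4 on Y, Z.
V = (1/4)·(7, 5) + (3/4)·(-3, -1) = (-1/2, 1/2).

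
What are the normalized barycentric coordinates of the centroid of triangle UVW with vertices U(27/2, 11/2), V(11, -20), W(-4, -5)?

The centroid is the average of the vertices, so each weight is 1/3.

(1/3, 1/3, 1/3)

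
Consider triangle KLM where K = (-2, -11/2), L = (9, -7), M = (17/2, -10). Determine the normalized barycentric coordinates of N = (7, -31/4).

Signed area of the reference triangle: [KLM] = ½·((-2)·(-7−(-10)) + 9·(-10−(-11/2)) + (17/2)·(-11/2−(-7))) = ½·(-6 − 81/2 + 51/4) = -135/8.
[NLM] = ½·(7·(-7−(-10)) + 9·(-10−(-31/4)) + (17/2)·(-31/4−(-7))) = ½·(21 − 81/4 − 51/8) = -45/16, so the K-coordinate is (-45/16)/(-135/8) = 1/6.
[KNM] = ½·((-2)·(-31/4−(-10)) + 7·(-10−(-11/2)) + (17/2)·(-11/2−(-31/4))) = ½·(-9/2 − 63/2 + 153/8) = -135/16, so the L-coordinate is 1/2.
[KLN] = ½·((-2)·(-7−(-31/4)) + 9·(-31/4−(-11/2)) + 7·(-11/2−(-7))) = ½·(-3/2 − 81/4 + 21/2) = -45/8, so the M-coordinate is 1/3.
Check: 1/6 + 1/2 + 1/3 = 1.

(1/6, 1/2, 1/3)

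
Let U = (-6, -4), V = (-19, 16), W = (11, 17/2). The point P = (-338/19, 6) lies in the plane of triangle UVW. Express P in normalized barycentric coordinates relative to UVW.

Signed area of the reference triangle: [UVW] = ½·((-6)·(16−(17/2)) + (-19)·(17/2−(-4)) + 11·(-4−16)) = ½·(-45 − 475/2 − 220) = -1005/4.
[PVW] = ½·((-338/19)·(16−(17/2)) + (-19)·(17/2−6) + 11·(6−16)) = ½·(-2535/19 − 95/2 − 110) = -11055/76, so the U-coordinate is (-11055/76)/(-1005/4) = 11/19.
[UPW] = ½·((-6)·(6−(17/2)) + (-338/19)·(17/2−(-4)) + 11·(-4−6)) = ½·(15 − 4225/19 − 110) = -3015/19, so the V-coordinate is 12/19.
[UVP] = ½·((-6)·(16−6) + (-19)·(6−(-4)) + (-338/19)·(-4−16)) = ½·(-60 − 190 + 6760/19) = 1005/19, so the W-coordinate is -4/19.

(11/19, 12/19, -4/19)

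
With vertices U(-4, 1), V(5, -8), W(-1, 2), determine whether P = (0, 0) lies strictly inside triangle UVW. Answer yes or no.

Barycentric coordinates of P: (1/18, 7/36, 3/4).
The three coordinates are positive, positive, positive; a point is interior exactly when all three are positive.

yes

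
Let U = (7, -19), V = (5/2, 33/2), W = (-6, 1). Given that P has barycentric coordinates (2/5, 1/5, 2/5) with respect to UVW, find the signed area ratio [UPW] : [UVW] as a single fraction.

The signed ratio [UPW]/[UVW] equals the barycentric coordinate of P at vertex V, which is 1/5.

1/5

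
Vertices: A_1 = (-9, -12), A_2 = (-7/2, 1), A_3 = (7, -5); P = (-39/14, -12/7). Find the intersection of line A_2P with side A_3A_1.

(-1, -17/2)

Barycentric coordinates of P with respect to A_1A_2A_3: (1/7, 5/7, 1/7).
On side A_3A_1 the A_2-coordinate is zero; dropping P's A_2-weight 5/7 and renormalizing the remaining 1/7 : 1/7 gives weights 1/2, 1/2 on A_3, A_1.
Q = (1/2)·(7, -5) + (1/2)·(-9, -12) = (-1, -17/2).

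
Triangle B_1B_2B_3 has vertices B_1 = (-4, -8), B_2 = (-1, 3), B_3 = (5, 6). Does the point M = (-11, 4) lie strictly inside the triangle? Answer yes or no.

no

Barycentric coordinates of M: (-12/19, 206/57, -113/57).
The three coordinates are negative, positive, negative; a point is interior exactly when all three are positive.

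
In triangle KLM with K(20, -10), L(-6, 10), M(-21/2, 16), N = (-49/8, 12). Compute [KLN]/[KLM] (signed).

[KLM] = ½·(20·(10−16) + (-6)·(16−(-10)) + (-21/2)·(-10−10)) = ½·(-120 − 156 + 210) = -33.
[KLN] = ½·(20·(10−12) + (-6)·(12−(-10)) + (-49/8)·(-10−10)) = ½·(-40 − 132 + 245/2) = -99/4, so the ratio is (-99/4)/(-33) = 3/4.

3/4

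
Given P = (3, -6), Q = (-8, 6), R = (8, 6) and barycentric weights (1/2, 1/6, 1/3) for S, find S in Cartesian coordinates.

(17/6, 0)

S = (1/2)·P + (1/6)·Q + (1/3)·R.
x-coordinate: (1/2)·3 + (1/6)·(-8) + (1/3)·8 = 17/6.
y-coordinate: (1/2)·(-6) + (1/6)·6 + (1/3)·6 = 0.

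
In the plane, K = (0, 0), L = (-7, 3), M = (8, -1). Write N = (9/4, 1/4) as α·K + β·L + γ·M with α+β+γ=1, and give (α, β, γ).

(1/4, 1/4, 1/2)

Signed area of the reference triangle: [KLM] = ½·(0·(3−(-1)) + (-7)·(-1−0) + 8·(0−3)) = ½·(0 + 7 − 24) = -17/2.
[NLM] = ½·((9/4)·(3−(-1)) + (-7)·(-1−(1/4)) + 8·(1/4−3)) = ½·(9 + 35/4 − 22) = -17/8, so the K-coordinate is (-17/8)/(-17/2) = 1/4.
[KNM] = ½·(0·(1/4−(-1)) + (9/4)·(-1−0) + 8·(0−(1/4))) = ½·(0 − 9/4 − 2) = -17/8, so the L-coordinate is 1/4.
[KLN] = ½·(0·(3−(1/4)) + (-7)·(1/4−0) + (9/4)·(0−3)) = ½·(0 − 7/4 − 27/4) = -17/4, so the M-coordinate is 1/2.
Check: 1/4 + 1/4 + 1/2 = 1.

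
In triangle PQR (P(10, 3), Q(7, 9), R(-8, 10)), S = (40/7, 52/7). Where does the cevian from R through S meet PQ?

(8, 7)

Barycentric coordinates of S with respect to PQR: (2/7, 4/7, 1/7).
On side PQ the R-coordinate is zero; dropping S's R-weight 1/7 and renormalizing the remaining 2/7 : 4/7 gives weights 1/3, 2/3 on P, Q.
T = (1/3)·(10, 3) + (2/3)·(7, 9) = (8, 7).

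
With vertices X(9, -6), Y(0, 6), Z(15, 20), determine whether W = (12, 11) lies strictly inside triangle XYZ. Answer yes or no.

yes

Barycentric coordinates of W: (31/102, 4/51, 21/34).
The three coordinates are positive, positive, positive; a point is interior exactly when all three are positive.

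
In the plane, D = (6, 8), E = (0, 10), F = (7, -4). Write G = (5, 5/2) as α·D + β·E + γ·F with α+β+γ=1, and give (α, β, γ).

(1/4, 1/4, 1/2)

Signed area of the reference triangle: [DEF] = ½·(6·(10−(-4)) + 0·(-4−8) + 7·(8−10)) = ½·(84 + 0 − 14) = 35.
[GEF] = ½·(5·(10−(-4)) + 0·(-4−(5/2)) + 7·(5/2−10)) = ½·(70 + 0 − 105/2) = 35/4, so the D-coordinate is (35/4)/35 = 1/4.
[DGF] = ½·(6·(5/2−(-4)) + 5·(-4−8) + 7·(8−(5/2))) = ½·(39 − 60 + 77/2) = 35/4, so the E-coordinate is 1/4.
[DEG] = ½·(6·(10−(5/2)) + 0·(5/2−8) + 5·(8−10)) = ½·(45 + 0 − 10) = 35/2, so the F-coordinate is 1/2.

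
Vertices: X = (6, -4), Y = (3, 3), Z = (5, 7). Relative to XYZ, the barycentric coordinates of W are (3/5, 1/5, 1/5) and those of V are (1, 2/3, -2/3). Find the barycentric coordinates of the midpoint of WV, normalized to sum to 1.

Since both coordinate triples sum to 1, the midpoint's barycentrics are the componentwise average.
(3/5+1)/2 = 4/5; similarly 13/30 and -7/30.

(4/5, 13/30, -7/30)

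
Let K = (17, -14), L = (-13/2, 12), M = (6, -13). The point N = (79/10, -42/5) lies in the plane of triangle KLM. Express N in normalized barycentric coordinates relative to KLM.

Signed area of the reference triangle: [KLM] = ½·(17·(12−(-13)) + (-13/2)·(-13−(-14)) + 6·(-14−12)) = ½·(425 − 13/2 − 156) = 525/4.
[NLM] = ½·((79/10)·(12−(-13)) + (-13/2)·(-13−(-42/5)) + 6·(-42/5−12)) = ½·(395/2 + 299/10 − 612/5) = 105/2, so the K-coordinate is (105/2)/(525/4) = 2/5.
[KNM] = ½·(17·(-42/5−(-13)) + (79/10)·(-13−(-14)) + 6·(-14−(-42/5))) = ½·(391/5 + 79/10 − 168/5) = 105/4, so the L-coordinate is 1/5.
[KLN] = ½·(17·(12−(-42/5)) + (-13/2)·(-42/5−(-14)) + (79/10)·(-14−12)) = ½·(1734/5 − 182/5 − 1027/5) = 105/2, so the M-coordinate is 2/5.
Check: 2/5 + 1/5 + 2/5 = 1.

(2/5, 1/5, 2/5)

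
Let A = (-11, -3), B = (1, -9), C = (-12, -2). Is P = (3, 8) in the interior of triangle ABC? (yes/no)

no

Barycentric coordinates of P: (-235/6, 25/6, 36).
The three coordinates are negative, positive, positive; a point is interior exactly when all three are positive.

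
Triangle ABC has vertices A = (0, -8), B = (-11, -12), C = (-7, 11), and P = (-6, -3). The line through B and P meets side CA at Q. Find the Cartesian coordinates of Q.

(-7/2, 3/2)

Barycentric coordinates of P with respect to ABC: (1/3, 1/3, 1/3).
On side CA the B-coordinate is zero; dropping P's B-weight 1/3 and renormalizing the remaining 1/3 : 1/3 gives weights 1/2, 1/2 on C, A.
Q = (1/2)·(-7, 11) + (1/2)·(0, -8) = (-7/2, 3/2).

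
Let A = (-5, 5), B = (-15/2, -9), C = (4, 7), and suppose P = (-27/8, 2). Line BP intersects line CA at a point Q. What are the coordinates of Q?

(-2, 17/3)

Barycentric coordinates of P with respect to ABC: (1/2, 1/4, 1/4).
On side CA the B-coordinate is zero; dropping P's B-weight 1/4 and renormalizing the remaining 1/4 : 1/2 gives weights 1/3, 2/3 on C, A.
Q = (1/3)·(4, 7) + (2/3)·(-5, 5) = (-2, 17/3).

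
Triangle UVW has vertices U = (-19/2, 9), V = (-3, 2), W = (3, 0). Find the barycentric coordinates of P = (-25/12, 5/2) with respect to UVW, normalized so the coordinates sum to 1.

Signed area of the reference triangle: [UVW] = ½·((-19/2)·(2−0) + (-3)·(0−9) + 3·(9−2)) = ½·(-19 + 27 + 21) = 29/2.
[PVW] = ½·((-25/12)·(2−0) + (-3)·(0−(5/2)) + 3·(5/2−2)) = ½·(-25/6 + 15/2 + 3/2) = 29/12, so the U-coordinate is (29/12)/(29/2) = 1/6.
[UPW] = ½·((-19/2)·(5/2−0) + (-25/12)·(0−9) + 3·(9−(5/2))) = ½·(-95/4 + 75/4 + 39/2) = 29/4, so the V-coordinate is 1/2.
[UVP] = ½·((-19/2)·(2−(5/2)) + (-3)·(5/2−9) + (-25/12)·(9−2)) = ½·(19/4 + 39/2 − 175/12) = 29/6, so the W-coordinate is 1/3.
Check: 1/6 + 1/2 + 1/3 = 1.

(1/6, 1/2, 1/3)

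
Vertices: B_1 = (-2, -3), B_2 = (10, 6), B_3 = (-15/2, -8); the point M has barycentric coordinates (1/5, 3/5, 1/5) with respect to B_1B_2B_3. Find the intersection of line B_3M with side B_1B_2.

(7, 15/4)

Line B_3M meets B_1B_2 where the B_3-coordinate vanishes; zeroing M's B_3-weight and renormalizing leaves B_1, B_2-weights 1/5 : 3/5 → (1/4, 3/4).
So N = (1/4)·B_1 + (3/4)·B_2 = (7, 15/4).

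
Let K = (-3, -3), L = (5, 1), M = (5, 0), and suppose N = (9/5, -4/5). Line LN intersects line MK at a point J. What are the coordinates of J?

Barycentric coordinates of N with respect to KLM: (2/5, 2/5, 1/5).
On side MK the L-coordinate is zero; dropping N's L-weight 2/5 and renormalizing the remaining 1/5 : 2/5 gives weights 1/3, 2/3 on M, K.
J = (1/3)·(5, 0) + (2/3)·(-3, -3) = (-1/3, -2).

(-1/3, -2)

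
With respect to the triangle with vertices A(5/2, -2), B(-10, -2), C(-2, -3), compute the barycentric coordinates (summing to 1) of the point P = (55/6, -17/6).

Signed area of the reference triangle: [ABC] = ½·((5/2)·(-2−(-3)) + (-10)·(-3−(-2)) + (-2)·(-2−(-2))) = ½·(5/2 + 10 + 0) = 25/4.
[PBC] = ½·((55/6)·(-2−(-3)) + (-10)·(-3−(-17/6)) + (-2)·(-17/6−(-2))) = ½·(55/6 + 5/3 + 5/3) = 25/4, so the A-coordinate is (25/4)/(25/4) = 1.
[APC] = ½·((5/2)·(-17/6−(-3)) + (55/6)·(-3−(-2)) + (-2)·(-2−(-17/6))) = ½·(5/12 − 55/6 − 5/3) = -125/24, so the B-coordinate is -5/6.
[ABP] = ½·((5/2)·(-2−(-17/6)) + (-10)·(-17/6−(-2)) + (55/6)·(-2−(-2))) = ½·(25/12 + 25/3 + 0) = 125/24, so the C-coordinate is 5/6.

(1, -5/6, 5/6)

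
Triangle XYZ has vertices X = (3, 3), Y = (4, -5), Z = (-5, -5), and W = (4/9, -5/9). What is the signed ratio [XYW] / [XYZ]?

1/3

[XYZ] = ½·(3·(-5−(-5)) + 4·(-5−3) + (-5)·(3−(-5))) = ½·(0 − 32 − 40) = -36.
[XYW] = ½·(3·(-5−(-5/9)) + 4·(-5/9−3) + (4/9)·(3−(-5))) = ½·(-40/3 − 128/9 + 32/9) = -12, so the ratio is (-12)/(-36) = 1/3.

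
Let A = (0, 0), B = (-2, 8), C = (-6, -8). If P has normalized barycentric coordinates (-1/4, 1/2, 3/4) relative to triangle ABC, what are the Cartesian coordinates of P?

(-11/2, -2)

P = (-1/4)·A + (1/2)·B + (3/4)·C.
x-coordinate: (-1/4)·0 + (1/2)·(-2) + (3/4)·(-6) = -11/2.
y-coordinate: (-1/4)·0 + (1/2)·8 + (3/4)·(-8) = -2.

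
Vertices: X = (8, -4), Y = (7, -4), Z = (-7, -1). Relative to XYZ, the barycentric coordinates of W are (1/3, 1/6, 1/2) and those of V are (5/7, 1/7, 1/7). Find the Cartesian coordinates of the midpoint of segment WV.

(127/42, -85/28)

Barycentric coordinates of the midpoint are the average: (11/21, 13/84, 9/28).
Converting: (11/21)·X + (13/84)·Y + (9/28)·Z = (127/42, -85/28).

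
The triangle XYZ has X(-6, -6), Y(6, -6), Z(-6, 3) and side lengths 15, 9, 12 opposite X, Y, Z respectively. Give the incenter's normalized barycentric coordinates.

(5/12, 1/4, 1/3)

The incenter has barycentric coordinates proportional to the opposite side lengths: (15 : 9 : 12).
Normalizing by 15+9+12 = 36 gives (5/12, 1/4, 1/3).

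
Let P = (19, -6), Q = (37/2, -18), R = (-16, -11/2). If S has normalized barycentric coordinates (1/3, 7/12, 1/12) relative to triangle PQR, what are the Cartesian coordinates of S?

(379/24, -311/24)

S = (1/3)·P + (7/12)·Q + (1/12)·R.
x-coordinate: (1/3)·19 + (7/12)·(37/2) + (1/12)·(-16) = 379/24.
y-coordinate: (1/3)·(-6) + (7/12)·(-18) + (1/12)·(-11/2) = -311/24.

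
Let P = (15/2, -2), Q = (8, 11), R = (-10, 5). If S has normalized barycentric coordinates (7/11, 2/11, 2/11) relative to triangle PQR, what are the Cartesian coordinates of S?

S = (7/11)·P + (2/11)·Q + (2/11)·R.
x-coordinate: (7/11)·(15/2) + (2/11)·8 + (2/11)·(-10) = 97/22.
y-coordinate: (7/11)·(-2) + (2/11)·11 + (2/11)·5 = 18/11.

(97/22, 18/11)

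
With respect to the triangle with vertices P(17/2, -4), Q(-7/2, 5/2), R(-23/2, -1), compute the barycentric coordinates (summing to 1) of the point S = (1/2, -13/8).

Signed area of the reference triangle: [PQR] = ½·((17/2)·(5/2−(-1)) + (-7/2)·(-1−(-4)) + (-23/2)·(-4−(5/2))) = ½·(119/4 − 21/2 + 299/4) = 47.
[SQR] = ½·((1/2)·(5/2−(-1)) + (-7/2)·(-1−(-13/8)) + (-23/2)·(-13/8−(5/2))) = ½·(7/4 − 35/16 + 759/16) = 47/2, so the P-coordinate is (47/2)/47 = 1/2.
[PSR] = ½·((17/2)·(-13/8−(-1)) + (1/2)·(-1−(-4)) + (-23/2)·(-4−(-13/8))) = ½·(-85/16 + 3/2 + 437/16) = 47/4, so the Q-coordinate is 1/4.
[PQS] = ½·((17/2)·(5/2−(-13/8)) + (-7/2)·(-13/8−(-4)) + (1/2)·(-4−(5/2))) = ½·(561/16 − 133/16 − 13/4) = 47/4, so the R-coordinate is 1/4.
Check: 1/2 + 1/4 + 1/4 = 1.

(1/2, 1/4, 1/4)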